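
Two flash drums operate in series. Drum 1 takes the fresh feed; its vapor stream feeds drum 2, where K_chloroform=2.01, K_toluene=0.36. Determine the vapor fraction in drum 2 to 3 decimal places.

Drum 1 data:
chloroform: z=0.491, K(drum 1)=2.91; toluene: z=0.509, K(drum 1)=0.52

Drum 1:
Let ψ₁ = V/F and solve Σ zᵢ(Kᵢ−1)/(1+ψ₁(Kᵢ−1)) = 0.
Feasibility: ΣzᵢKᵢ = 1.693, Σzᵢ/Kᵢ = 1.148 — both > 1, two phases present.
Binary case is linear: z₁(K₁−1)(1+ψ₁(K₂−1)) + z₂(K₂−1)(1+ψ₁(K₁−1)) = 0
⇒ ψ₁ = [z₁(K₁−1)+z₂(K₂−1)] / [−(K₁−1)(K₂−1)] = 0.6935/0.9168 = 0.756
Drum-1 compositions:
  chloroform: x = 0.201, y = 0.584
  toluene: x = 0.799, y = 0.416
Drum-2 feed = drum-1 vapor: z₂ = (0.5844, 0.4156).
Drum 2:
Newton iteration, ψ₂⁰ = 0.5:
  ψ₂ = 0.500: g = 0.0011, g' = -0.631 → ψ₂ = 0.502
Converged at ψ₂ = 0.502.
  chloroform: x = 0.388, y = 0.780
  toluene: x = 0.612, y = 0.220

V/F (drum 2) = 0.502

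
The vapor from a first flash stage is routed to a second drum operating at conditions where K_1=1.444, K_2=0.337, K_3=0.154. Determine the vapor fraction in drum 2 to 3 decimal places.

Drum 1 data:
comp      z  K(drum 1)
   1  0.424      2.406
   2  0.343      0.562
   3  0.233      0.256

V/F (drum 2) = 0.288

Drum 1:
Rachford–Rice: g(ψ₁) = Σ zᵢ(Kᵢ−1)/(1+ψ₁(Kᵢ−1)) = 0.
Feasibility: ΣzᵢKᵢ = 1.273, Σzᵢ/Kᵢ = 1.697 — both > 1, two phases present.
Newton–Raphson from ψ₁ = 0.51:
  ψ₁ = 0.510: g = -0.1256, g' = -0.728 → ψ₁ = 0.338
  ψ₁ = 0.338: g = -0.0035, g' = -0.706 → ψ₁ = 0.333
Converged at ψ₁ = 0.333.
Drum-1 compositions:
  1: x = 0.289, y = 0.695
  2: x = 0.401, y = 0.226
  3: x = 0.310, y = 0.079
Drum-2 feed = drum-1 vapor: z₂ = (0.6951, 0.2256, 0.0793).
Drum 2:
Rachford–Rice: g(ψ₂) = Σ zᵢ(Kᵢ−1)/(1+ψ₂(Kᵢ−1)) = 0.
Feasibility: ΣzᵢKᵢ = 1.092, Σzᵢ/Kᵢ = 1.666 — both > 1, two phases present.
Newton–Raphson from ψ₂ = 0.4:
  ψ₂ = 0.400: g = -0.0429, g' = -0.412 → ψ₂ = 0.296
  ψ₂ = 0.296: g = -0.0028, g' = -0.362 → ψ₂ = 0.288
Converged at ψ₂ = 0.288.
  1: x = 0.616, y = 0.890
  2: x = 0.279, y = 0.094
  3: x = 0.105, y = 0.016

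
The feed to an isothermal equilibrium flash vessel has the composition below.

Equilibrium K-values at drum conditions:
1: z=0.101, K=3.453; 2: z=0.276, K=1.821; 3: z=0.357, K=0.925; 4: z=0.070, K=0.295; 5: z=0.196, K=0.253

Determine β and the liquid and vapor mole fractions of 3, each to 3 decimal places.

β = 0.383, x_3 = 0.368, y_3 = 0.340

Iterate (Newton) starting at β = 0.5:
  β = 0.500: g = -0.0658, g' = -0.580 → β = 0.387
  β = 0.387: g = -0.0021, g' = -0.551 → β = 0.383
Converged at β = 0.383.
Compositions from xᵢ = zᵢ/(1+β(Kᵢ−1)), yᵢ = Kᵢxᵢ:
  1: x = 0.052, y = 0.180
  2: x = 0.210, y = 0.382
  3: x = 0.368, y = 0.340
  4: x = 0.096, y = 0.028
  5: x = 0.274, y = 0.069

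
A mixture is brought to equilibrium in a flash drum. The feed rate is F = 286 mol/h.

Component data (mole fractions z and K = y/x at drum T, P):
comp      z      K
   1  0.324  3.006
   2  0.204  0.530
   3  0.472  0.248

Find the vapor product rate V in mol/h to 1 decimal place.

V = 42.0 mol/h

Material balance + equilibrium reduce to Σ zᵢ(Kᵢ−1)/(1+ψ(Kᵢ−1)) = 0.
Feasibility: ΣzᵢKᵢ = 1.199, Σzᵢ/Kᵢ = 2.396 — both > 1, two phases present.
Newton iteration, ψ⁰ = 0.5:
  ψ = 0.500: g = -0.3697, g' = -1.087 → ψ = 0.160
  ψ = 0.160: g = -0.0152, g' = -1.145 → ψ = 0.147
Converged at ψ = 0.147.
Then V = ψ·F = 0.1469·286 = 42.0 mol/h and L = F − V = 244.0 mol/h.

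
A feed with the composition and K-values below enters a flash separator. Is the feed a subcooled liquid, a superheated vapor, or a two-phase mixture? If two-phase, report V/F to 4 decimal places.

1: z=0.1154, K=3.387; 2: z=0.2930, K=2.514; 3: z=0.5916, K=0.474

two-phase, V/F = 0.4337

ΣzᵢKᵢ = 1.4079; Σzᵢ/Kᵢ = 1.3987.
Both exceed 1, so a two-phase solution exists.
Iterate (Newton) starting at ψ = 0.67:
  ψ = 0.6700: g = -0.15434, g' = -0.6531 → ψ = 0.4337
Converged at ψ = 0.4337.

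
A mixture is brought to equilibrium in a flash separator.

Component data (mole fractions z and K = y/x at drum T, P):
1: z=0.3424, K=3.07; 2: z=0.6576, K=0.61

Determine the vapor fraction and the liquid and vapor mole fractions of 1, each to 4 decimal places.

ψ = 0.5603, x_1 = 0.1585, y_1 = 0.4867

Rachford–Rice: g(ψ) = Σ zᵢ(Kᵢ−1)/(1+ψ(Kᵢ−1)) = 0.
g(0) = ΣzᵢKᵢ − 1 = 0.4523 and g(1) = 1 − Σzᵢ/Kᵢ = -0.1896, so a root lies in (0, 1).
Binary case is linear: z₁(K₁−1)(1+ψ(K₂−1)) + z₂(K₂−1)(1+ψ(K₁−1)) = 0
⇒ ψ = [z₁(K₁−1)+z₂(K₂−1)] / [−(K₁−1)(K₂−1)] = 0.45230/0.80730 = 0.5603
Compositions from xᵢ = zᵢ/(1+ψ(Kᵢ−1)), yᵢ = Kᵢxᵢ:
  1: x = 0.1585, y = 0.4867
  2: x = 0.8415, y = 0.5133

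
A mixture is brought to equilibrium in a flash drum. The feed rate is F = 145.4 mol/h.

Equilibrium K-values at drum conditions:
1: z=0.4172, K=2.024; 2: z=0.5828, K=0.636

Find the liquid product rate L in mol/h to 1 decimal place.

L = 61.5 mol/h

Material balance + equilibrium reduce to Σ zᵢ(Kᵢ−1)/(1+ψ(Kᵢ−1)) = 0.
g(0) = ΣzᵢKᵢ − 1 = 0.2151 and g(1) = 1 − Σzᵢ/Kᵢ = -0.1225, so a root lies in (0, 1).
Binary case is linear: z₁(K₁−1)(1+ψ(K₂−1)) + z₂(K₂−1)(1+ψ(K₁−1)) = 0
⇒ ψ = [z₁(K₁−1)+z₂(K₂−1)] / [−(K₁−1)(K₂−1)] = 0.21507/0.37274 = 0.5770
Then V = ψ·F = 0.5770·145.4 = 83.9 mol/h and L = F − V = 61.5 mol/h.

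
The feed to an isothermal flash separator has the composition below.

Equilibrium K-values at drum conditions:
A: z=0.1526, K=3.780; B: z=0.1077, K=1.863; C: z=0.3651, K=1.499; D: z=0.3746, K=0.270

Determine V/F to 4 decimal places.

V/F = 0.4461

Newton iteration, V/F⁰ = 0.5:
  V/F = 0.5000: g = -0.04241, g' = -0.7989 → V/F = 0.4469
  V/F = 0.4469: g = -0.00065, g' = -0.7768 → V/F = 0.4461
Converged at V/F = 0.4461.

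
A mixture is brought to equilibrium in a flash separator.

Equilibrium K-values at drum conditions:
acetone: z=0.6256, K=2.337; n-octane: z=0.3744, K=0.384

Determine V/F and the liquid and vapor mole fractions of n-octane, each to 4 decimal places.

Rachford–Rice: g(V/F) = Σ zᵢ(Kᵢ−1)/(1+V/F(Kᵢ−1)) = 0.
g(0) = ΣzᵢKᵢ − 1 = 0.6058 and g(1) = 1 − Σzᵢ/Kᵢ = -0.2427, so a root lies in (0, 1).
Binary case is linear: z₁(K₁−1)(1+V/F(K₂−1)) + z₂(K₂−1)(1+V/F(K₁−1)) = 0
⇒ V/F = [z₁(K₁−1)+z₂(K₂−1)] / [−(K₁−1)(K₂−1)] = 0.60580/0.82359 = 0.7356
Compositions from xᵢ = zᵢ/(1+V/F(Kᵢ−1)), yᵢ = Kᵢxᵢ:
  acetone: x = 0.3154, y = 0.7371
  n-octane: x = 0.6846, y = 0.2629

V/F = 0.7356, x_n-octane = 0.6846, y_n-octane = 0.2629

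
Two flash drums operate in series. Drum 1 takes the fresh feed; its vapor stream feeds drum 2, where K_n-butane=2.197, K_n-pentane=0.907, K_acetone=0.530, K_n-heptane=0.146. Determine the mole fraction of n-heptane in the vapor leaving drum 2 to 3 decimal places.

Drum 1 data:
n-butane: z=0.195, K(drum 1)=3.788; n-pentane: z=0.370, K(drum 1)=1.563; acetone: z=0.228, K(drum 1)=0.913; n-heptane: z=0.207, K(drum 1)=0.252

y_n-heptane (drum 2) = 0.018

Drum 1:
Material balance + equilibrium reduce to Σ zᵢ(Kᵢ−1)/(1+ψ₁(Kᵢ−1)) = 0.
Feasibility: ΣzᵢKᵢ = 1.577, Σzᵢ/Kᵢ = 1.359 — both > 1, two phases present.
Newton iteration, ψ₁⁰ = 0.52:
  ψ₁ = 0.520: g = 0.1089, g' = -0.635 → ψ₁ = 0.692
  ψ₁ = 0.692: g = -0.0062, g' = -0.737 → ψ₁ = 0.683
Converged at ψ₁ = 0.683.
Drum-1 compositions:
  n-butane: x = 0.067, y = 0.254
  n-pentane: x = 0.267, y = 0.418
  acetone: x = 0.242, y = 0.221
  n-heptane: x = 0.423, y = 0.107
Drum-2 feed = drum-1 vapor: z₂ = (0.2543, 0.4177, 0.2213, 0.1066).
Drum 2:
Rachford–Rice: g(ψ₂) = Σ zᵢ(Kᵢ−1)/(1+ψ₂(Kᵢ−1)) = 0.
Feasibility: ΣzᵢKᵢ = 1.071, Σzᵢ/Kᵢ = 1.724 — both > 1, two phases present.
Newton–Raphson from ψ₂ = 0.37:
  ψ₂ = 0.370: g = -0.0883, g' = -0.417 → ψ₂ = 0.158
  ψ₂ = 0.158: g = -0.0011, g' = -0.422 → ψ₂ = 0.156
Converged at ψ₂ = 0.156.
  n-butane: x = 0.214, y = 0.471
  n-pentane: x = 0.424, y = 0.384
  acetone: x = 0.239, y = 0.127
  n-heptane: x = 0.123, y = 0.018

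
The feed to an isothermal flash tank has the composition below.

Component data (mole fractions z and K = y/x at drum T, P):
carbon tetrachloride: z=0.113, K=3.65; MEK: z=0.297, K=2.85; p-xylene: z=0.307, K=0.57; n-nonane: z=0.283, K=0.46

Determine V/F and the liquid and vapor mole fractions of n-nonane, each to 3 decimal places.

V/F = 0.556, x_n-nonane = 0.404, y_n-nonane = 0.186

Newton iteration, V/F⁰ = 0.5:
  V/F = 0.500: g = 0.0367, g' = -0.668 → V/F = 0.555
  V/F = 0.555: g = 0.0007, g' = -0.644 → V/F = 0.556
Converged at V/F = 0.556.
Compositions from xᵢ = zᵢ/(1+V/F(Kᵢ−1)), yᵢ = Kᵢxᵢ:
  carbon tetrachloride: x = 0.046, y = 0.167
  MEK: x = 0.146, y = 0.417
  p-xylene: x = 0.403, y = 0.230
  n-nonane: x = 0.404, y = 0.186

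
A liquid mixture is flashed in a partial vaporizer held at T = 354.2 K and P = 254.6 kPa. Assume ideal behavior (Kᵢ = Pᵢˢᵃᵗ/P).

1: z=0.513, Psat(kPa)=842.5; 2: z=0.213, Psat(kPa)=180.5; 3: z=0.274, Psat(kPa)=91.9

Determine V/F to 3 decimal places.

V/F = 0.772

Raoult's law: Kᵢ = Pᵢˢᵃᵗ/P = Pᵢˢᵃᵗ/254.6.
  K_1 = 842.5/254.6 = 3.30911, K_2 = 180.5/254.6 = 0.70896, K_3 = 91.9/254.6 = 0.36096
Material balance + equilibrium reduce to Σ zᵢ(Kᵢ−1)/(1+V/F(Kᵢ−1)) = 0.
Feasibility: ΣzᵢKᵢ = 1.947, Σzᵢ/Kᵢ = 1.215 — both > 1, two phases present.
Newton iteration, V/F⁰ = 0.69:
  V/F = 0.690: g = 0.0660, g' = -0.793 → V/F = 0.773
  V/F = 0.773: g = -0.0009, g' = -0.820 → V/F = 0.772
Converged at V/F = 0.772.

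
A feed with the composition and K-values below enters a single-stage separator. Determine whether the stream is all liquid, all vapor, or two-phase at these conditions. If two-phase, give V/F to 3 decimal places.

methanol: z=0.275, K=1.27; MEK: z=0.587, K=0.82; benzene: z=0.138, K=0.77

ΣzᵢKᵢ = 0.937; Σzᵢ/Kᵢ = 1.112.
Since ΣzᵢKᵢ < 1 the mixture is below its bubble point — single liquid phase.

all liquid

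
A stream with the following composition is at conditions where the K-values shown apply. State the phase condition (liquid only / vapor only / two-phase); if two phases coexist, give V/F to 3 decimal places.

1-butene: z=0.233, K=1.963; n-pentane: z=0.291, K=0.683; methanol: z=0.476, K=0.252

liquid only

ΣzᵢKᵢ = 0.776; Σzᵢ/Kᵢ = 2.434.
Since ΣzᵢKᵢ < 1 the mixture is below its bubble point — single liquid phase.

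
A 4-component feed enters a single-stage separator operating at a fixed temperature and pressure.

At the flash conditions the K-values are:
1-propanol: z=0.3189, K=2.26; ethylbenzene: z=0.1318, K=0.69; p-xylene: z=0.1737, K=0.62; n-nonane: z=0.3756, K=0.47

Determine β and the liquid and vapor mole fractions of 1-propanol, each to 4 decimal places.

Rachford–Rice: g(β) = Σ zᵢ(Kᵢ−1)/(1+β(Kᵢ−1)) = 0.
Check two-phase: ΣzᵢKᵢ = 1.0959 > 1 and Σzᵢ/Kᵢ = 1.4114 > 1, so g(0) = 0.0959 > 0 and g(1) = -0.4114 < 0.
Newton–Raphson from β = 0.5:
  β = 0.5000: g = -0.15417, g' = -0.4418 → β = 0.1511
  β = 0.1511: g = 0.00828, g' = -0.5242 → β = 0.1669
  β = 0.1669: g = 0.00007, g' = -0.5153 → β = 0.1670
Converged at β = 0.1670.
Compositions from xᵢ = zᵢ/(1+β(Kᵢ−1)), yᵢ = Kᵢxᵢ:
  1-propanol: x = 0.2635, y = 0.5954
  ethylbenzene: x = 0.1390, y = 0.0959
  p-xylene: x = 0.1855, y = 0.1150
  n-nonane: x = 0.4121, y = 0.1937

β = 0.1670, x_1-propanol = 0.2635, y_1-propanol = 0.5954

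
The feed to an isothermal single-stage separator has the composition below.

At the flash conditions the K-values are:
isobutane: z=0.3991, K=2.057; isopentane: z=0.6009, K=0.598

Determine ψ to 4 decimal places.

Let ψ = V/F and solve Σ zᵢ(Kᵢ−1)/(1+ψ(Kᵢ−1)) = 0.
Check two-phase: ΣzᵢKᵢ = 1.1803 > 1 and Σzᵢ/Kᵢ = 1.1989 > 1, so g(0) = 0.1803 > 0 and g(1) = -0.1989 < 0.
Binary case is linear: z₁(K₁−1)(1+ψ(K₂−1)) + z₂(K₂−1)(1+ψ(K₁−1)) = 0
⇒ ψ = [z₁(K₁−1)+z₂(K₂−1)] / [−(K₁−1)(K₂−1)] = 0.18029/0.42491 = 0.4243

ψ = 0.4243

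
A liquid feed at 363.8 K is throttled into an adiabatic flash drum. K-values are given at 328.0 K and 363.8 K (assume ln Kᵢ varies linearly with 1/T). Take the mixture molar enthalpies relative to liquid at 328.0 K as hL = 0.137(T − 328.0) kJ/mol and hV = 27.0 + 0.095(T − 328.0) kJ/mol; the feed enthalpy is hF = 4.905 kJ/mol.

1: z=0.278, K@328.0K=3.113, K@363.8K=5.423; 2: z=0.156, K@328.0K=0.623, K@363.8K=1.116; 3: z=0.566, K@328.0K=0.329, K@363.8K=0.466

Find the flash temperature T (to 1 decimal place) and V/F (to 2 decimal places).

Adiabatic flash: solve Rachford–Rice at each trial T, then check hF = ψ·hV(T) + (1−ψ)·hL(T).
  T = 328.0 K: K = (3.113, 0.623, 0.329), RR gives ψ = 0.115, H_out = 3.094 kJ/mol
  T = 363.8 K: K = (5.423, 1.116, 0.466), RR gives ψ = 0.485, H_out = 17.276 kJ/mol
  T = 345.9 K: K = (4.168, 0.846, 0.395), RR gives ψ = 0.308, H_out = 10.533 kJ/mol
  T = 336.9 K: K = (3.613, 0.729, 0.361), RR gives ψ = 0.216, H_out = 6.970 kJ/mol
  T = 332.4 K: K = (3.354, 0.674, 0.345), RR gives ψ = 0.167, H_out = 5.070 kJ/mol
  T = 330.2 K: K = (3.232, 0.648, 0.337), RR gives ψ = 0.141, H_out = 4.099 kJ/mol
Linear interpolation between T = 330.2 (H_out = 4.099) and T = 332.4 (H_out = 5.070) on hF = 4.905 gives T ≈ 332.0 K, at which ψ = 0.16.

T = 332.0 K, V/F = 0.16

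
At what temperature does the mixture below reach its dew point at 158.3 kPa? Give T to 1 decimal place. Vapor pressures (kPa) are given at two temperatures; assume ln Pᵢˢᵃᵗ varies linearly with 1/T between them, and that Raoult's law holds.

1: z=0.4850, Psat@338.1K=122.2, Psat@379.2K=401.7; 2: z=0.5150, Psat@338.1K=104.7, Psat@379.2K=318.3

T = 349.4 K

Dew-point temperature: Σzᵢ·P/Pᵢˢᵃᵗ(T) = 1. Interpolate ln Pᵢˢᵃᵗ = aᵢ + bᵢ/T.
  T = 338.1 K: ΣzᵢP/Pᵢˢᵃᵗ = 1.4069
  T = 379.2 K: ΣzᵢP/Pᵢˢᵃᵗ = 0.4473
  T = 358.6 K: ΣzᵢP/Pᵢˢᵃᵗ = 0.7686
  T = 348.4 K: ΣzᵢP/Pᵢˢᵃᵗ = 1.0291
  T = 353.5 K: ΣzᵢP/Pᵢˢᵃᵗ = 0.8874
  T = 350.9 K: ΣzᵢP/Pᵢˢᵃᵗ = 0.9565
Interpolating between 348.4 K and 350.9 K gives T ≈ 349.4 K.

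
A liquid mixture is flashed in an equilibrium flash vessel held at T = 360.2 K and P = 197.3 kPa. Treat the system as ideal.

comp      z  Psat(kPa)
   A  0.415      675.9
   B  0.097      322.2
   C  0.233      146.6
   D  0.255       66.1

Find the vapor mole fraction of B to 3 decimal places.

Raoult's law: Kᵢ = Pᵢˢᵃᵗ/P = Pᵢˢᵃᵗ/197.3.
  K_A = 675.9/197.3 = 3.42575, K_B = 322.2/197.3 = 1.63305, K_C = 146.6/197.3 = 0.74303, K_D = 66.1/197.3 = 0.33502
Newton–Raphson from ψ = 0.36:
  ψ = 0.360: g = 0.2985, g' = -0.935 → ψ = 0.679
  ψ = 0.679: g = 0.0414, g' = -0.765 → ψ = 0.733
Converged at ψ = 0.733.
Compositions from xᵢ = zᵢ/(1+ψ(Kᵢ−1)), yᵢ = Kᵢxᵢ:
  A: x = 0.149, y = 0.512
  B: x = 0.066, y = 0.108
  C: x = 0.287, y = 0.213
  D: x = 0.497, y = 0.167

y_B = 0.108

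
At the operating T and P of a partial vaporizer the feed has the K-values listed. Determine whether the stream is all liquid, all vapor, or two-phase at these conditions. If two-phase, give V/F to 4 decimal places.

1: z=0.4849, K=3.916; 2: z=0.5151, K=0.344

ΣzᵢKᵢ = 2.0761; Σzᵢ/Kᵢ = 1.6212.
Both exceed 1, so a two-phase solution exists.
Binary case is linear: z₁(K₁−1)(1+ψ(K₂−1)) + z₂(K₂−1)(1+ψ(K₁−1)) = 0
⇒ ψ = [z₁(K₁−1)+z₂(K₂−1)] / [−(K₁−1)(K₂−1)] = 1.07606/1.91290 = 0.5625

two-phase, V/F = 0.5625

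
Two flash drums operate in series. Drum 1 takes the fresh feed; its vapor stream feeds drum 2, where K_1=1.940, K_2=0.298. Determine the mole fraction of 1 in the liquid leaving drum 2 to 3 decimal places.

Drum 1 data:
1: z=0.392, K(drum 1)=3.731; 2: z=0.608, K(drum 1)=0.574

x_1 (drum 2) = 0.428

Drum 1:
Rachford–Rice: g(ψ₁) = Σ zᵢ(Kᵢ−1)/(1+ψ₁(Kᵢ−1)) = 0.
Check two-phase: ΣzᵢKᵢ = 1.812 > 1 and Σzᵢ/Kᵢ = 1.164 > 1, so g(0) = 0.812 > 0 and g(1) = -0.164 < 0.
Newton–Raphson from ψ₁ = 0.5:
  ψ₁ = 0.500: g = 0.1235, g' = -0.701 → ψ₁ = 0.676
  ψ₁ = 0.676: g = 0.0123, g' = -0.578 → ψ₁ = 0.697
  ψ₁ = 0.697: g = 0.0001, g' = -0.570 → ψ₁ = 0.698
Converged at ψ₁ = 0.698.
Drum-1 compositions:
  1: x = 0.135, y = 0.503
  2: x = 0.865, y = 0.497
Drum-2 feed = drum-1 vapor: z₂ = (0.5035, 0.4965).
Drum 2:
Newton iteration, ψ₂⁰ = 0.68:
  ψ₂ = 0.680: g = -0.3782, g' = -1.061 → ψ₂ = 0.324
  ψ₂ = 0.324: g = -0.0882, g' = -0.671 → ψ₂ = 0.192
  ψ₂ = 0.192: g = -0.0021, g' = -0.646 → ψ₂ = 0.189
Converged at ψ₂ = 0.189.
  1: x = 0.428, y = 0.829
  2: x = 0.572, y = 0.171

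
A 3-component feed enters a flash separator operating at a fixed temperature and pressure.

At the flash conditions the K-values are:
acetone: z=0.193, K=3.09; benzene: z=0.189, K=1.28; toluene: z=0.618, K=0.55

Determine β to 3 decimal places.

β = 0.252

Material balance + equilibrium reduce to Σ zᵢ(Kᵢ−1)/(1+β(Kᵢ−1)) = 0.
Check two-phase: ΣzᵢKᵢ = 1.178 > 1 and Σzᵢ/Kᵢ = 1.334 > 1, so g(0) = 0.178 > 0 and g(1) = -0.334 < 0.
Newton–Raphson from β = 0.36:
  β = 0.360: g = -0.0536, g' = -0.465 → β = 0.245
  β = 0.245: g = 0.0039, g' = -0.540 → β = 0.252
Converged at β = 0.252.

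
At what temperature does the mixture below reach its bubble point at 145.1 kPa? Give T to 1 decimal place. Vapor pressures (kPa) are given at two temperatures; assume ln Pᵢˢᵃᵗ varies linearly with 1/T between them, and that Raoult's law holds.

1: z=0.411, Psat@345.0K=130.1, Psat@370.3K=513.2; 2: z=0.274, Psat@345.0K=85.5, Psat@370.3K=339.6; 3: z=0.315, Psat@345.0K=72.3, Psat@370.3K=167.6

T = 352.2 K

Bubble-point temperature: ΣzᵢPᵢˢᵃᵗ(T) = P. Interpolate ln Pᵢˢᵃᵗ = aᵢ + bᵢ/T.
  T = 345.0 K: ΣzᵢPᵢˢᵃᵗ = 99.67 kPa
  T = 370.3 K: ΣzᵢPᵢˢᵃᵗ = 356.77 kPa
  T = 357.6 K: ΣzᵢPᵢˢᵃᵗ = 191.36 kPa
  T = 351.3 K: ΣzᵢPᵢˢᵃᵗ = 138.70 kPa
  T = 354.5 K: ΣzᵢPᵢˢᵃᵗ = 163.51 kPa
  T = 352.9 K: ΣzᵢPᵢˢᵃᵗ = 150.64 kPa
Interpolating between 351.3 K and 352.9 K gives T ≈ 352.2 K.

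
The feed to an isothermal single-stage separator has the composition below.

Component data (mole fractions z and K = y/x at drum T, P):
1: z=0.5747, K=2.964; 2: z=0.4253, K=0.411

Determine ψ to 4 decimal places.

ψ = 0.7592

Rachford–Rice: g(ψ) = Σ zᵢ(Kᵢ−1)/(1+ψ(Kᵢ−1)) = 0.
Check two-phase: ΣzᵢKᵢ = 1.8782 > 1 and Σzᵢ/Kᵢ = 1.2287 > 1, so g(0) = 0.8782 > 0 and g(1) = -0.2287 < 0.
Iterate (Newton) starting at ψ = 0.53:
  ψ = 0.5300: g = 0.18885, g' = -0.8441 → ψ = 0.7537
  ψ = 0.7537: g = 0.00456, g' = -0.8375 → ψ = 0.7592
Converged at ψ = 0.7592.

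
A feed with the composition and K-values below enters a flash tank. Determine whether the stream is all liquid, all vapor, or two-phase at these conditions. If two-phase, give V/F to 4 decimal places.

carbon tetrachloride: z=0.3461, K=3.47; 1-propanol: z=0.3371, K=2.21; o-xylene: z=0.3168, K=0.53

all vapor

ΣzᵢKᵢ = 2.1139; Σzᵢ/Kᵢ = 0.8500.
Since Σzᵢ/Kᵢ < 1 the mixture is above its dew point — single vapor phase.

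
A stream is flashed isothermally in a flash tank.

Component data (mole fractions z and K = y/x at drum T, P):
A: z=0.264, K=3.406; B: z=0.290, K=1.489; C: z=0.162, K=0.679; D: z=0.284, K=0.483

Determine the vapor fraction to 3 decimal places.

Material balance + equilibrium reduce to Σ zᵢ(Kᵢ−1)/(1+ψ(Kᵢ−1)) = 0.
g(0) = ΣzᵢKᵢ − 1 = 0.578 and g(1) = 1 − Σzᵢ/Kᵢ = -0.099, so a root lies in (0, 1).
Newton iteration, ψ⁰ = 0.43:
  ψ = 0.430: g = 0.1802, g' = -0.565 → ψ = 0.749
  ψ = 0.749: g = 0.0223, g' = -0.463 → ψ = 0.797
Converged at ψ = 0.797.

ψ = 0.797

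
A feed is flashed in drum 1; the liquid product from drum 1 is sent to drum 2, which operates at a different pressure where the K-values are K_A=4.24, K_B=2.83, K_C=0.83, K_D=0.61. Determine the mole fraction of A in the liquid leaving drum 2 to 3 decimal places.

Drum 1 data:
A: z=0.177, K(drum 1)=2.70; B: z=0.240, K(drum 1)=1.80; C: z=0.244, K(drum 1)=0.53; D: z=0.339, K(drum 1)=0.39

x_A (drum 2) = 0.036

Drum 1:
Let ψ₁ = V/F and solve Σ zᵢ(Kᵢ−1)/(1+ψ₁(Kᵢ−1)) = 0.
Feasibility: ΣzᵢKᵢ = 1.171, Σzᵢ/Kᵢ = 1.528 — both > 1, two phases present.
Newton iteration, ψ₁⁰ = 0.65:
  ψ₁ = 0.650: g = -0.2385, g' = -0.640 → ψ₁ = 0.277
  ψ₁ = 0.277: g = -0.0191, g' = -0.593 → ψ₁ = 0.245
Converged at ψ₁ = 0.245.
Drum-1 compositions:
  A: x = 0.125, y = 0.337
  B: x = 0.201, y = 0.361
  C: x = 0.276, y = 0.146
  D: x = 0.399, y = 0.155
Drum-2 feed = drum-1 liquid: z₂ = (0.1249, 0.2006, 0.2758, 0.3987).
Drum 2:
Material balance + equilibrium reduce to Σ zᵢ(Kᵢ−1)/(1+ψ₂(Kᵢ−1)) = 0.
Feasibility: ΣzᵢKᵢ = 1.569, Σzᵢ/Kᵢ = 1.086 — both > 1, two phases present.
Newton–Raphson from ψ₂ = 0.59:
  ψ₂ = 0.590: g = 0.0614, g' = -0.422 → ψ₂ = 0.736
  ψ₂ = 0.736: g = 0.0045, g' = -0.366 → ψ₂ = 0.748
Converged at ψ₂ = 0.748.
  A: x = 0.036, y = 0.155
  B: x = 0.085, y = 0.240
  C: x = 0.316, y = 0.262
  D: x = 0.563, y = 0.343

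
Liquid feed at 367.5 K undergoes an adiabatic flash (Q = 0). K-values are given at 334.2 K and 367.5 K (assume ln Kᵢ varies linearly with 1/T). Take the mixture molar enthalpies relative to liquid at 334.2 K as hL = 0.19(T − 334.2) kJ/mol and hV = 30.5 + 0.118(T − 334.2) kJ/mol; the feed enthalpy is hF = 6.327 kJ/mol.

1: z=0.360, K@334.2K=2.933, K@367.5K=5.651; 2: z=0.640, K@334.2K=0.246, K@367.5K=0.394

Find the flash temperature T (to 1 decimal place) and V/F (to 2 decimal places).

T = 337.5 K, V/F = 0.19

Adiabatic flash: solve Rachford–Rice at each trial T, then check hF = ψ·hV(T) + (1−ψ)·hL(T).
  T = 334.2 K: K = (2.933, 0.246), RR gives ψ = 0.146, H_out = 4.464 kJ/mol
  T = 367.5 K: K = (5.651, 0.394), RR gives ψ = 0.456, H_out = 19.154 kJ/mol
  T = 350.9 K: K = (4.139, 0.315), RR gives ψ = 0.322, H_out = 12.598 kJ/mol
  T = 342.5 K: K = (3.495, 0.279), RR gives ψ = 0.243, H_out = 8.839 kJ/mol
  T = 338.4 K: K = (3.209, 0.262), RR gives ψ = 0.198, H_out = 6.786 kJ/mol
  T = 336.3 K: K = (3.069, 0.254), RR gives ψ = 0.173, H_out = 5.657 kJ/mol
Linear interpolation between T = 336.3 (H_out = 5.657) and T = 338.4 (H_out = 6.786) on hF = 6.327 gives T ≈ 337.5 K, at which ψ = 0.19.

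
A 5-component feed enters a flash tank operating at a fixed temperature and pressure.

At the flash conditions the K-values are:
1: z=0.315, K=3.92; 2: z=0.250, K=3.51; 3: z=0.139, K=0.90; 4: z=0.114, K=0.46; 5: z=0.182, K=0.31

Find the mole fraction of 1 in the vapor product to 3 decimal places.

y_1 = 0.346

Rachford–Rice: g(V/F) = Σ zᵢ(Kᵢ−1)/(1+V/F(Kᵢ−1)) = 0.
Feasibility: ΣzᵢKᵢ = 2.346, Σzᵢ/Kᵢ = 1.141 — both > 1, two phases present.
Newton iteration, V/F⁰ = 0.5:
  V/F = 0.500: g = 0.3615, g' = -1.019 → V/F = 0.855
  V/F = 0.855: g = 0.0271, g' = -1.010 → V/F = 0.881
Converged at V/F = 0.881.
Compositions from xᵢ = zᵢ/(1+V/F(Kᵢ−1)), yᵢ = Kᵢxᵢ:
  1: x = 0.088, y = 0.346
  2: x = 0.078, y = 0.273
  3: x = 0.152, y = 0.137
  4: x = 0.217, y = 0.100
  5: x = 0.464, y = 0.144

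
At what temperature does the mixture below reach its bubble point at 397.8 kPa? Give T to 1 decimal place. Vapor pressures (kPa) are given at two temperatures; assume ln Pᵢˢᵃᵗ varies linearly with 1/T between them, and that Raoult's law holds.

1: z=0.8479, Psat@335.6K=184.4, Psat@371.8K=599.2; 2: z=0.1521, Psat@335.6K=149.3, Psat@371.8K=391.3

Bubble-point temperature: ΣzᵢPᵢˢᵃᵗ(T) = P. Interpolate ln Pᵢˢᵃᵗ = aᵢ + bᵢ/T.
  T = 335.6 K: ΣzᵢPᵢˢᵃᵗ = 179.06 kPa
  T = 371.8 K: ΣzᵢPᵢˢᵃᵗ = 567.58 kPa
  T = 353.7 K: ΣzᵢPᵢˢᵃᵗ = 328.15 kPa
  T = 362.8 K: ΣzᵢPᵢˢᵃᵗ = 435.13 kPa
  T = 358.2 K: ΣzᵢPᵢˢᵃᵗ = 377.95 kPa
  T = 360.5 K: ΣzᵢPᵢˢᵃᵗ = 405.72 kPa
  T = 359.4 K: ΣzᵢPᵢˢᵃᵗ = 392.24 kPa
Interpolating between 359.4 K and 360.5 K gives T ≈ 359.9 K.

T = 359.9 K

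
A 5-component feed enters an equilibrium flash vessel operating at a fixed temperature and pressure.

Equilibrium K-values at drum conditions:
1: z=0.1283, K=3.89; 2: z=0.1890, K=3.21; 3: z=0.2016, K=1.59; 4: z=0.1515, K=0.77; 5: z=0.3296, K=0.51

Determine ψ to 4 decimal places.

ψ = 0.8741

Let ψ = V/F and solve Σ zᵢ(Kᵢ−1)/(1+ψ(Kᵢ−1)) = 0.
g(0) = ΣzᵢKᵢ − 1 = 0.7111 and g(1) = 1 − Σzᵢ/Kᵢ = -0.0617, so a root lies in (0, 1).
Newton iteration, ψ⁰ = 0.5:
  ψ = 0.5000: g = 0.18864, g' = -0.5785 → ψ = 0.8261
  ψ = 0.8261: g = 0.02289, g' = -0.4763 → ψ = 0.8742
  ψ = 0.8742: g = -0.00004, g' = -0.4788 → ψ = 0.8741
Converged at ψ = 0.8741.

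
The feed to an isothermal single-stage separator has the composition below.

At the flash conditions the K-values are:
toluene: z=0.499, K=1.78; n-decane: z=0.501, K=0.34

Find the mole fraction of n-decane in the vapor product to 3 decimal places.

Let ψ = V/F and solve Σ zᵢ(Kᵢ−1)/(1+ψ(Kᵢ−1)) = 0.
g(0) = ΣzᵢKᵢ − 1 = 0.059 and g(1) = 1 − Σzᵢ/Kᵢ = -0.754, so a root lies in (0, 1).
Iterate (Newton) starting at ψ = 0.5:
  ψ = 0.500: g = -0.2135, g' = -0.643 → ψ = 0.168
  ψ = 0.168: g = -0.0278, g' = -0.513 → ψ = 0.114
Converged at ψ = 0.114.
Compositions from xᵢ = zᵢ/(1+ψ(Kᵢ−1)), yᵢ = Kᵢxᵢ:
  toluene: x = 0.458, y = 0.816
  n-decane: x = 0.542, y = 0.184

y_n-decane = 0.184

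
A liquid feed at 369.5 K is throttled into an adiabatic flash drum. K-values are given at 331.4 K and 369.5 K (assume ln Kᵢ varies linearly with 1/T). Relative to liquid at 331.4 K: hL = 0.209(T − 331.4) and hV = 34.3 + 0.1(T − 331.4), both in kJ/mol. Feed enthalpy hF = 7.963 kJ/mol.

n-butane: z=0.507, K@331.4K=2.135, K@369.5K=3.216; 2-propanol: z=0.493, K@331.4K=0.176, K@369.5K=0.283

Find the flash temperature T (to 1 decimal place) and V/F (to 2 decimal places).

T = 334.5 K, V/F = 0.22

Adiabatic flash: solve Rachford–Rice at each trial T, then check hF = ψ·hV(T) + (1−ψ)·hL(T).
  T = 331.4 K: K = (2.135, 0.176), RR gives ψ = 0.181, H_out = 6.206 kJ/mol
  T = 369.5 K: K = (3.216, 0.283), RR gives ψ = 0.485, H_out = 22.573 kJ/mol
  T = 350.4 K: K = (2.648, 0.226), RR gives ψ = 0.356, H_out = 15.441 kJ/mol
  T = 340.9 K: K = (2.385, 0.200), RR gives ψ = 0.278, H_out = 11.229 kJ/mol
  T = 336.1 K: K = (2.257, 0.188), RR gives ψ = 0.232, H_out = 8.819 kJ/mol
  T = 333.8 K: K = (2.197, 0.182), RR gives ψ = 0.208, H_out = 7.576 kJ/mol
Linear interpolation between T = 333.8 (H_out = 7.576) and T = 336.1 (H_out = 8.819) on hF = 7.963 gives T ≈ 334.5 K, at which ψ = 0.22.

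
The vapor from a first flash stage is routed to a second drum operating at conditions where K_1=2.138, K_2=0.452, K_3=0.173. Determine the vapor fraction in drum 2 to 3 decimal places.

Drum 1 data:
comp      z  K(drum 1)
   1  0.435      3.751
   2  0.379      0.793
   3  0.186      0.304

V/F (drum 2) = 0.397

Drum 1:
Material balance + equilibrium reduce to Σ zᵢ(Kᵢ−1)/(1+ψ₁(Kᵢ−1)) = 0.
Feasibility: ΣzᵢKᵢ = 1.989, Σzᵢ/Kᵢ = 1.206 — both > 1, two phases present.
Newton iteration, ψ₁⁰ = 0.5:
  ψ₁ = 0.500: g = 0.2177, g' = -0.816 → ψ₁ = 0.767
  ψ₁ = 0.767: g = 0.0139, g' = -0.778 → ψ₁ = 0.785
Converged at ψ₁ = 0.785.
Drum-1 compositions:
  1: x = 0.138, y = 0.517
  2: x = 0.452, y = 0.359
  3: x = 0.410, y = 0.125
Drum-2 feed = drum-1 vapor: z₂ = (0.5166, 0.3588, 0.1246).
Drum 2:
Rachford–Rice: g(ψ₂) = Σ zᵢ(Kᵢ−1)/(1+ψ₂(Kᵢ−1)) = 0.
Feasibility: ΣzᵢKᵢ = 1.288, Σzᵢ/Kᵢ = 1.756 — both > 1, two phases present.
Newton iteration, ψ₂⁰ = 0.5:
  ψ₂ = 0.500: g = -0.0718, g' = -0.724 → ψ₂ = 0.401
  ψ₂ = 0.401: g = -0.0023, g' = -0.683 → ψ₂ = 0.397
Converged at ψ₂ = 0.397.
  1: x = 0.356, y = 0.761
  2: x = 0.459, y = 0.207
  3: x = 0.186, y = 0.032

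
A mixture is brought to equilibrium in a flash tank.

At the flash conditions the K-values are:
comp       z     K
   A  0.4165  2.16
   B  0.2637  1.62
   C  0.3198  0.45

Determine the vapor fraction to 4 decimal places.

Rachford–Rice: g(ψ) = Σ zᵢ(Kᵢ−1)/(1+ψ(Kᵢ−1)) = 0.
Check two-phase: ΣzᵢKᵢ = 1.4707 > 1 and Σzᵢ/Kᵢ = 1.0663 > 1, so g(0) = 0.4707 > 0 and g(1) = -0.0663 < 0.
Newton iteration, ψ⁰ = 0.58:
  ψ = 0.5800: g = 0.15079, g' = -0.4637 → ψ = 0.9052
  ψ = 0.9052: g = -0.00987, g' = -0.5586 → ψ = 0.8875
  ψ = 0.8875: g = -0.00010, g' = -0.5475 → ψ = 0.8873
Converged at ψ = 0.8873.

ψ = 0.8873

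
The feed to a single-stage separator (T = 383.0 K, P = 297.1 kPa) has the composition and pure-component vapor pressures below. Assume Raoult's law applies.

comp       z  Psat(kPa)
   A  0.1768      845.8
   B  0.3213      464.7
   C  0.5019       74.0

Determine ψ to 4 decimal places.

ψ = 0.1476

Raoult's law: Kᵢ = Pᵢˢᵃᵗ/P = Pᵢˢᵃᵗ/297.1.
  K_A = 845.8/297.1 = 2.846853, K_B = 464.7/297.1 = 1.564120, K_C = 74.0/297.1 = 0.249074
Newton iteration, ψ⁰ = 0.46:
  ψ = 0.4600: g = -0.25533, g' = -0.9013 → ψ = 0.1767
  ψ = 0.1767: g = -0.02354, g' = -0.8036 → ψ = 0.1474
  ψ = 0.1474: g = 0.00019, g' = -0.8176 → ψ = 0.1476
Converged at ψ = 0.1476.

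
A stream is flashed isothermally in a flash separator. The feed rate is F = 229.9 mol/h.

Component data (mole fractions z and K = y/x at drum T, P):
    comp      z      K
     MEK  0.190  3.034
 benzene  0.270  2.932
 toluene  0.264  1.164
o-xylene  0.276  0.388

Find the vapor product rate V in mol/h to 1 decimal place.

Material balance + equilibrium reduce to Σ zᵢ(Kᵢ−1)/(1+ψ(Kᵢ−1)) = 0.
Feasibility: ΣzᵢKᵢ = 1.782, Σzᵢ/Kᵢ = 1.093 — both > 1, two phases present.
Newton–Raphson from ψ = 0.5:
  ψ = 0.500: g = 0.2536, g' = -0.675 → ψ = 0.876
  ψ = 0.876: g = 0.0065, g' = -0.726 → ψ = 0.885
Converged at ψ = 0.885.
Then V = ψ·F = 0.8848·229.9 = 203.4 mol/h and L = F − V = 26.5 mol/h.

V = 203.4 mol/h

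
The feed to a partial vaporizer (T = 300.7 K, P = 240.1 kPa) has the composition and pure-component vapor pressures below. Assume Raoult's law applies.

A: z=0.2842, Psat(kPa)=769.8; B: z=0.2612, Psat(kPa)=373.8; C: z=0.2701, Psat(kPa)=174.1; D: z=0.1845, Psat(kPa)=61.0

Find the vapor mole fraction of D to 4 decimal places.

Raoult's law: Kᵢ = Pᵢˢᵃᵗ/P = Pᵢˢᵃᵗ/240.1.
  K_A = 769.8/240.1 = 3.206164, K_B = 373.8/240.1 = 1.556851, K_C = 174.1/240.1 = 0.725115, K_D = 61.0/240.1 = 0.254061
Let β = V/F and solve Σ zᵢ(Kᵢ−1)/(1+β(Kᵢ−1)) = 0.
Feasibility: ΣzᵢKᵢ = 1.5606, Σzᵢ/Kᵢ = 1.3551 — both > 1, two phases present.
Newton–Raphson from β = 0.48:
  β = 0.4800: g = 0.11937, g' = -0.6529 → β = 0.6628
  β = 0.6628: g = -0.00213, g' = -0.7035 → β = 0.6598
Converged at β = 0.6598.
Compositions from xᵢ = zᵢ/(1+β(Kᵢ−1)), yᵢ = Kᵢxᵢ:
  A: x = 0.1157, y = 0.3711
  B: x = 0.1910, y = 0.2974
  C: x = 0.3299, y = 0.2392
  D: x = 0.3633, y = 0.0923

y_D = 0.0923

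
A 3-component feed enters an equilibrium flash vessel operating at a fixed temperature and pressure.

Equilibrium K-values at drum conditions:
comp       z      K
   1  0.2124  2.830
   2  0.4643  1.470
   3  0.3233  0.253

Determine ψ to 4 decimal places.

ψ = 0.4919

Iterate (Newton) starting at ψ = 0.69:
  ψ = 0.6900: g = -0.16183, g' = -0.9657 → ψ = 0.5224
  ψ = 0.5224: g = -0.02216, g' = -0.7373 → ψ = 0.4924
  ψ = 0.4924: g = -0.00033, g' = -0.7158 → ψ = 0.4919
Converged at ψ = 0.4919.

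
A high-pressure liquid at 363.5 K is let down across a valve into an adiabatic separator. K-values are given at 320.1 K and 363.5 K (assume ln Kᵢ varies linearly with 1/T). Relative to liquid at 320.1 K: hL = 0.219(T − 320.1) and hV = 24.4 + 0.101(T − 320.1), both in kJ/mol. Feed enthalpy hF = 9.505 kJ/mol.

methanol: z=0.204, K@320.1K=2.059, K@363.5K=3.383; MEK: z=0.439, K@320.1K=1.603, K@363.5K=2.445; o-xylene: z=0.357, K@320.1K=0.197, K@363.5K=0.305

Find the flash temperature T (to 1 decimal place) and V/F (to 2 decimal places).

T = 323.5 K, V/F = 0.36

Adiabatic flash: solve Rachford–Rice at each trial T, then check hF = ψ·hV(T) + (1−ψ)·hL(T).
  T = 320.1 K: K = (2.059, 1.603, 0.197), RR gives ψ = 0.316, H_out = 7.713 kJ/mol
  T = 363.5 K: K = (3.383, 2.445, 0.305), RR gives ψ = 0.714, H_out = 23.263 kJ/mol
  T = 341.8 K: K = (2.681, 2.006, 0.249), RR gives ψ = 0.556, H_out = 16.890 kJ/mol
  T = 331.0 K: K = (2.361, 1.801, 0.222), RR gives ψ = 0.454, H_out = 12.888 kJ/mol
  T = 325.6 K: K = (2.209, 1.702, 0.210), RR gives ψ = 0.392, H_out = 10.516 kJ/mol
  T = 322.9 K: K = (2.135, 1.653, 0.203), RR gives ψ = 0.357, H_out = 9.197 kJ/mol
  T = 324.2 K: K = (2.170, 1.676, 0.206), RR gives ψ = 0.374, H_out = 9.845 kJ/mol
Linear interpolation between T = 322.9 (H_out = 9.197) and T = 324.2 (H_out = 9.845) on hF = 9.505 gives T ≈ 323.5 K, at which ψ = 0.36.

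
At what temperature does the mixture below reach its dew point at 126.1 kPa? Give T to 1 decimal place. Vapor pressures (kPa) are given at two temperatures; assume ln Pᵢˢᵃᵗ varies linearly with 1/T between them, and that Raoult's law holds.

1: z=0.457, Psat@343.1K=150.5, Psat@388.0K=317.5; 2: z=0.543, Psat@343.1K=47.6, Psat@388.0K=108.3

T = 375.4 K

Dew-point temperature: Σzᵢ·P/Pᵢˢᵃᵗ(T) = 1. Interpolate ln Pᵢˢᵃᵗ = aᵢ + bᵢ/T.
  T = 343.1 K: ΣzᵢP/Pᵢˢᵃᵗ = 1.8214
  T = 388.0 K: ΣzᵢP/Pᵢˢᵃᵗ = 0.8138
  T = 365.6 K: ΣzᵢP/Pᵢˢᵃᵗ = 1.1865
  T = 376.8 K: ΣzᵢP/Pᵢˢᵃᵗ = 0.9771
  T = 371.2 K: ΣzᵢP/Pᵢˢᵃᵗ = 1.0751
  T = 374.0 K: ΣzᵢP/Pᵢˢᵃᵗ = 1.0246
  T = 375.4 K: ΣzᵢP/Pᵢˢᵃᵗ = 1.0005
Interpolating between 375.4 K and 376.8 K gives T ≈ 375.4 K.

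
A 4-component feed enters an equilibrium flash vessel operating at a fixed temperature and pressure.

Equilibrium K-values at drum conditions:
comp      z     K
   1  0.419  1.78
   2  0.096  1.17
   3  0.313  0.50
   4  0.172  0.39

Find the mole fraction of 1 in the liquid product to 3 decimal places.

Material balance + equilibrium reduce to Σ zᵢ(Kᵢ−1)/(1+β(Kᵢ−1)) = 0.
g(0) = ΣzᵢKᵢ − 1 = 0.082 and g(1) = 1 − Σzᵢ/Kᵢ = -0.384, so a root lies in (0, 1).
Iterate (Newton) starting at β = 0.32:
  β = 0.320: g = -0.0397, g' = -0.375 → β = 0.214
Converged at β = 0.214.
Compositions from xᵢ = zᵢ/(1+β(Kᵢ−1)), yᵢ = Kᵢxᵢ:
  1: x = 0.359, y = 0.639
  2: x = 0.093, y = 0.108
  3: x = 0.350, y = 0.175
  4: x = 0.198, y = 0.077

x_1 = 0.359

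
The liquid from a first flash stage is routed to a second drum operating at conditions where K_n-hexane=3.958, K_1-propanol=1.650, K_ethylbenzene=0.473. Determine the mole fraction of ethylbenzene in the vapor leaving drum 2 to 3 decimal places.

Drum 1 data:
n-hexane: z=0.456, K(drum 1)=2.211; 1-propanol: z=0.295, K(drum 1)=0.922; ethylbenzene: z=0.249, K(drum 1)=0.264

y_ethylbenzene (drum 2) = 0.338

Drum 1:
Let ψ₁ = V/F and solve Σ zᵢ(Kᵢ−1)/(1+ψ₁(Kᵢ−1)) = 0.
Check two-phase: ΣzᵢKᵢ = 1.346 > 1 and Σzᵢ/Kᵢ = 1.469 > 1, so g(0) = 0.346 > 0 and g(1) = -0.469 < 0.
Iterate (Newton) starting at ψ₁ = 0.54:
  ψ₁ = 0.540: g = 0.0057, g' = -0.618 → ψ₁ = 0.549
Converged at ψ₁ = 0.549.
Drum-1 compositions:
  n-hexane: x = 0.274, y = 0.606
  1-propanol: x = 0.308, y = 0.284
  ethylbenzene: x = 0.418, y = 0.110
Drum-2 feed = drum-1 liquid: z₂ = (0.2739, 0.3082, 0.4179).
Drum 2:
Iterate (Newton) starting at ψ₂ = 0.45:
  ψ₂ = 0.450: g = 0.2138, g' = -0.718 → ψ₂ = 0.748
  ψ₂ = 0.748: g = 0.0236, g' = -0.607 → ψ₂ = 0.786
Converged at ψ₂ = 0.786.
  n-hexane: x = 0.082, y = 0.326
  1-propanol: x = 0.204, y = 0.337
  ethylbenzene: x = 0.714, y = 0.338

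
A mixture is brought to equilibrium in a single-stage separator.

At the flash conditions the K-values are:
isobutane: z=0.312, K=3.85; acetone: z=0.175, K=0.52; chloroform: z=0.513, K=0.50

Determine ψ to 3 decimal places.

Rachford–Rice: g(ψ) = Σ zᵢ(Kᵢ−1)/(1+ψ(Kᵢ−1)) = 0.
Check two-phase: ΣzᵢKᵢ = 1.549 > 1 and Σzᵢ/Kᵢ = 1.444 > 1, so g(0) = 0.549 > 0 and g(1) = -0.444 < 0.
Newton–Raphson from ψ = 0.57:
  ψ = 0.570: g = -0.1356, g' = -0.695 → ψ = 0.375
  ψ = 0.375: g = 0.0117, g' = -0.846 → ψ = 0.389
Converged at ψ = 0.389.

ψ = 0.389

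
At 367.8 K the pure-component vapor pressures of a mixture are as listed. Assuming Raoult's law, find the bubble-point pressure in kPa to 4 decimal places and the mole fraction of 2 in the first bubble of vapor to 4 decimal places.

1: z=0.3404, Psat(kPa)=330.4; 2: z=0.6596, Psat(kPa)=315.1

Pbub = 320.3081 kPa, y_2 = 0.6489

At the bubble point ψ → 0, so ΣzᵢKᵢ = 1 with Kᵢ = Pᵢˢᵃᵗ/P ⇒ P = ΣzᵢPᵢˢᵃᵗ.
P = 0.3404·330.4 + 0.6596·315.1 = 320.3081 kPa
yᵢ = zᵢPᵢˢᵃᵗ/P ⇒ y_2 = 0.6596·315.1/320.3081 = 0.6489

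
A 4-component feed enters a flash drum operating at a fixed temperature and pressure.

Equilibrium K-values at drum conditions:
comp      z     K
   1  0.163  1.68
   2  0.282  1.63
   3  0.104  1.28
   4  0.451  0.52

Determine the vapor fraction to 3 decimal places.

Material balance + equilibrium reduce to Σ zᵢ(Kᵢ−1)/(1+ψ(Kᵢ−1)) = 0.
Feasibility: ΣzᵢKᵢ = 1.101, Σzᵢ/Kᵢ = 1.219 — both > 1, two phases present.
Newton iteration, ψ⁰ = 0.5:
  ψ = 0.500: g = -0.0415, g' = -0.293 → ψ = 0.358
  ψ = 0.358: g = -0.0009, g' = -0.282 → ψ = 0.355
Converged at ψ = 0.355.

ψ = 0.355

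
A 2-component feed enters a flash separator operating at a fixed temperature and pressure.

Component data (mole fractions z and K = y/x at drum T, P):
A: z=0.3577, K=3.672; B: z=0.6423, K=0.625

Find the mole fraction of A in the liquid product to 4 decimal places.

Let ψ = V/F and solve Σ zᵢ(Kᵢ−1)/(1+ψ(Kᵢ−1)) = 0.
Check two-phase: ΣzᵢKᵢ = 1.7149 > 1 and Σzᵢ/Kᵢ = 1.1251 > 1, so g(0) = 0.7149 > 0 and g(1) = -0.1251 < 0.
Newton–Raphson from ψ = 0.5:
  ψ = 0.5000: g = 0.11270, g' = -0.6048 → ψ = 0.6863
  ψ = 0.6863: g = 0.01292, g' = -0.4818 → ψ = 0.7132
  ψ = 0.7132: g = 0.00015, g' = -0.4708 → ψ = 0.7135
Converged at ψ = 0.7135.
Compositions from xᵢ = zᵢ/(1+ψ(Kᵢ−1)), yᵢ = Kᵢxᵢ:
  A: x = 0.1231, y = 0.4519
  B: x = 0.8769, y = 0.5481

x_A = 0.1231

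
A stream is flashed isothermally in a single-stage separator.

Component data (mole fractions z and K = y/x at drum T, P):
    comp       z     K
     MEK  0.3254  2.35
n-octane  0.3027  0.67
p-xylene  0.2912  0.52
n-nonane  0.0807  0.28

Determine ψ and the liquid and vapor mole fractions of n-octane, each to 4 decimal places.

Rachford–Rice: g(ψ) = Σ zᵢ(Kᵢ−1)/(1+ψ(Kᵢ−1)) = 0.
g(0) = ΣzᵢKᵢ − 1 = 0.1415 and g(1) = 1 − Σzᵢ/Kᵢ = -0.4385, so a root lies in (0, 1).
Newton iteration, ψ⁰ = 0.5:
  ψ = 0.5000: g = -0.13207, g' = -0.4769 → ψ = 0.2231
  ψ = 0.2231: g = 0.00402, g' = -0.5322 → ψ = 0.2306
  ψ = 0.2306: g = 0.00001, g' = -0.5285 → ψ = 0.2307
Converged at ψ = 0.2307.
Compositions from xᵢ = zᵢ/(1+ψ(Kᵢ−1)), yᵢ = Kᵢxᵢ:
  MEK: x = 0.2481, y = 0.5831
  n-octane: x = 0.3276, y = 0.2195
  p-xylene: x = 0.3275, y = 0.1703
  n-nonane: x = 0.0968, y = 0.0271

ψ = 0.2307, x_n-octane = 0.3276, y_n-octane = 0.2195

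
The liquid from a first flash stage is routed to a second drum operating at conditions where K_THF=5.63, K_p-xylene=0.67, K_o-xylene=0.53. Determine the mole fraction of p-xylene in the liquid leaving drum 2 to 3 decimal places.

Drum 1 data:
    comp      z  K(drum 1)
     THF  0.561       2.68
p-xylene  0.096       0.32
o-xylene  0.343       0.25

x_p-xylene (drum 2) = 0.177

Drum 1:
Newton iteration, ψ₁⁰ = 0.5:
  ψ₁ = 0.500: g = 0.0017, g' = -1.064 → ψ₁ = 0.502
Converged at ψ₁ = 0.502.
Drum-1 compositions:
  THF: x = 0.304, y = 0.816
  p-xylene: x = 0.146, y = 0.047
  o-xylene: x = 0.550, y = 0.137
Drum-2 feed = drum-1 liquid: z₂ = (0.3044, 0.1457, 0.5499).
Drum 2:
Newton–Raphson from ψ₂ = 0.35:
  ψ₂ = 0.350: g = 0.1742, g' = -1.145 → ψ₂ = 0.502
  ψ₂ = 0.502: g = 0.0280, g' = -0.821 → ψ₂ = 0.536
  ψ₂ = 0.536: g = 0.0007, g' = -0.779 → ψ₂ = 0.537
Converged at ψ₂ = 0.537.
  THF: x = 0.087, y = 0.491
  p-xylene: x = 0.177, y = 0.119
  o-xylene: x = 0.736, y = 0.390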